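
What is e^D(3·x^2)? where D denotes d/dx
3 x^{2} + 6 x + 3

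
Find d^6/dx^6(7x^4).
0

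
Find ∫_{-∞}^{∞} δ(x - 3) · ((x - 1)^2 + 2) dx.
6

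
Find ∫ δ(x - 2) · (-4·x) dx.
-8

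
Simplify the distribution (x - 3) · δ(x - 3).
0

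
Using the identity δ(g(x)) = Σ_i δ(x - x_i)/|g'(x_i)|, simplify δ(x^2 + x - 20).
\frac{\delta(x - 4) + \delta(x + 5)}{9}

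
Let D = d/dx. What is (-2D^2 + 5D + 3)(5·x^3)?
15 x \left(x^{2} + 5 x - 4\right)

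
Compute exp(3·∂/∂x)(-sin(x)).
- \sin{\left(x + 3 \right)}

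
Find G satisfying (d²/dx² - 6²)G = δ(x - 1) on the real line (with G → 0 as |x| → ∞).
-\frac{e^{-6|x - 1|}}{12}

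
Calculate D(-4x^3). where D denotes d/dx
- 12 x^{2}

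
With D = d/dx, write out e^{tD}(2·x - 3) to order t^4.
2 t + 2 x - 3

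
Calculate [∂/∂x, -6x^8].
- 48 x^{7}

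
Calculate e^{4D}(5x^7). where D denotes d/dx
5 x^{7} + 140 x^{6} + 1680 x^{5} + 11200 x^{4} + 44800 x^{3} + 107520 x^{2} + 143360 x + 81920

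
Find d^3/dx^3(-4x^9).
- 2016 x^{6}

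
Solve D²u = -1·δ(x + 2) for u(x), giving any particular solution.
-\frac{|x + 2|}{2}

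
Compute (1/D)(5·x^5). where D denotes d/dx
\frac{5 x^{6}}{6}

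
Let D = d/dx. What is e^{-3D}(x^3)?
x^{3} - 9 x^{2} + 27 x - 27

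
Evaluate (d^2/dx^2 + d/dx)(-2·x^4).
8 x^{2} \left(- x - 3\right)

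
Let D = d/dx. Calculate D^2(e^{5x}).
25 e^{5 x}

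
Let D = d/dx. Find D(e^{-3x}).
- 3 e^{- 3 x}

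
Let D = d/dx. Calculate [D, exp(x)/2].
\frac{e^{x}}{2}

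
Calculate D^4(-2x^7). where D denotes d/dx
- 1680 x^{3}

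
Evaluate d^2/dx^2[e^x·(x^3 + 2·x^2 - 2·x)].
x \left(x^{2} + 8 x + 12\right) e^{x}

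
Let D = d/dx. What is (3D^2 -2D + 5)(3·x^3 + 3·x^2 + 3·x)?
15 x^{3} - 3 x^{2} + 57 x + 12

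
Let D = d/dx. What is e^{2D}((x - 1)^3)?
x^{3} + 3 x^{2} + 3 x + 1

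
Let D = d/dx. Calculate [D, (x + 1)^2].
2 x + 2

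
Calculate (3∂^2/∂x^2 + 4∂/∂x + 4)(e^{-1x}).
3 e^{- x}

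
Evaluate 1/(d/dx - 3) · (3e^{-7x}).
- \frac{3 e^{- 7 x}}{10}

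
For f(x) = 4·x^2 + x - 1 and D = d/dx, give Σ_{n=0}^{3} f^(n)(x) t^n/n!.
4 t^{2} + t \left(8 x + 1\right) + 4 x^{2} + x - 1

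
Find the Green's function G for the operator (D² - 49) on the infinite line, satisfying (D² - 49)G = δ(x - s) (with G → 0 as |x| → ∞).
-\frac{e^{-7|x-s|}}{14}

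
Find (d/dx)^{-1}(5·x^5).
\frac{5 x^{6}}{6}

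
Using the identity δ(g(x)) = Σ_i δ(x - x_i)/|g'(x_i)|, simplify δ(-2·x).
\frac{\delta(x)}{2}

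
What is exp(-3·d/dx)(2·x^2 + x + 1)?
2 x^{2} - 11 x + 16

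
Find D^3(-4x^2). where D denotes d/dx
0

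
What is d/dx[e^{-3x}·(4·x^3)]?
12 x^{2} \left(1 - x\right) e^{- 3 x}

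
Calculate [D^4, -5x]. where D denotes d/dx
-20D^{3}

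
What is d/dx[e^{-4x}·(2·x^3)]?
x^{2} \left(6 - 8 x\right) e^{- 4 x}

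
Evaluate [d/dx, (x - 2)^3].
3 \left(x - 2\right)^{2}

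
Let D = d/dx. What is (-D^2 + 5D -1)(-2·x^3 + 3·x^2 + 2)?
2 x^{3} - 33 x^{2} + 42 x - 8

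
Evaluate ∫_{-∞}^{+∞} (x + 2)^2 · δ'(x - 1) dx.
-6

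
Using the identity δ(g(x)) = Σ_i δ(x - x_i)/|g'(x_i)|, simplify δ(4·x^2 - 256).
\frac{\delta(x - 8) + \delta(x + 8)}{64}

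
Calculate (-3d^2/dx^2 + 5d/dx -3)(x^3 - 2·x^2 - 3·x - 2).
- 3 x^{3} + 21 x^{2} - 29 x + 3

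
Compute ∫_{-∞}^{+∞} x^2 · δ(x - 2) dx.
4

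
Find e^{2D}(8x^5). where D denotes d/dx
8 x^{5} + 80 x^{4} + 320 x^{3} + 640 x^{2} + 640 x + 256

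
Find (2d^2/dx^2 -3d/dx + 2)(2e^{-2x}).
32 e^{- 2 x}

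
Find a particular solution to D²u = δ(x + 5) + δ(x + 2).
\frac{|x + 5|}{2} + \frac{|x + 2|}{2}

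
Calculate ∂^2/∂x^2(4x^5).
80 x^{3}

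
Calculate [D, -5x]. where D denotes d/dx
-5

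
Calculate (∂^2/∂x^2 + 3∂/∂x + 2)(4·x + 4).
8 x + 20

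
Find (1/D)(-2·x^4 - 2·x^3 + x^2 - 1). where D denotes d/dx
- \frac{2 x^{5}}{5} - \frac{x^{4}}{2} + \frac{x^{3}}{3} - x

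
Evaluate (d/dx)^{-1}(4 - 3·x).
- \frac{3 x^{2}}{2} + 4 x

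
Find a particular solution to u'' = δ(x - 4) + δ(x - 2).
\frac{|x - 4|}{2} + \frac{|x - 2|}{2}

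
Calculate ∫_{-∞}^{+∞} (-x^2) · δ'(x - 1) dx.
2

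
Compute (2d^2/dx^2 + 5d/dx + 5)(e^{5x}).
80 e^{5 x}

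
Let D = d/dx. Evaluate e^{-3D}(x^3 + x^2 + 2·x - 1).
x^{3} - 8 x^{2} + 23 x - 25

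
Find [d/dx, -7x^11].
- 77 x^{10}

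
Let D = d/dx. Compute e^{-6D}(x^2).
x^{2} - 12 x + 36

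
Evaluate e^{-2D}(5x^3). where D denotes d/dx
5 x^{3} - 30 x^{2} + 60 x - 40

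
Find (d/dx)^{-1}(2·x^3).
\frac{x^{4}}{2}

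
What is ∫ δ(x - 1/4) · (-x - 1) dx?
- \frac{5}{4}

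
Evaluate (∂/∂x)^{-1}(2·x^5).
\frac{x^{6}}{3}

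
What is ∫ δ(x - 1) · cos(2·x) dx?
\cos{\left(2 \right)}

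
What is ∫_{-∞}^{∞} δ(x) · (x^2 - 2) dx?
-2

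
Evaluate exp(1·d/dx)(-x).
- x - 1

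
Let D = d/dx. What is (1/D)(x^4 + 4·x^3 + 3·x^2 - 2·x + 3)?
\frac{x^{5}}{5} + x^{4} + x^{3} - x^{2} + 3 x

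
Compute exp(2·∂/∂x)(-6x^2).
- 6 x^{2} - 24 x - 24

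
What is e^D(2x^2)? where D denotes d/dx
2 x^{2} + 4 x + 2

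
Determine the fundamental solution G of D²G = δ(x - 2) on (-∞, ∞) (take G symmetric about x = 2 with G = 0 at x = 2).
\frac{|x - 2|}{2}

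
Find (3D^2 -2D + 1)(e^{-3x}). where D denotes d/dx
34 e^{- 3 x}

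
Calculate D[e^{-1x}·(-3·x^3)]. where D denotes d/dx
3 x^{2} \left(x - 3\right) e^{- x}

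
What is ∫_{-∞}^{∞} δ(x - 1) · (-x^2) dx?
-1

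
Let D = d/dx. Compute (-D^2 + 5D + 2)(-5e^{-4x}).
170 e^{- 4 x}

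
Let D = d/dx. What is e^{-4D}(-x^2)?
- x^{2} + 8 x - 16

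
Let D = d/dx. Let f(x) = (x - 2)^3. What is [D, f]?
3 \left(x - 2\right)^{2}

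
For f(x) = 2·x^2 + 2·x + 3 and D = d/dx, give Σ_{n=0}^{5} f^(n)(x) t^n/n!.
2 t^{2} + 2 t \left(2 x + 1\right) + 2 x^{2} + 2 x + 3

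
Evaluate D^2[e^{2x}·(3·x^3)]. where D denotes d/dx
6 x \left(2 x^{2} + 6 x + 3\right) e^{2 x}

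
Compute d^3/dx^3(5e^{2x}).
40 e^{2 x}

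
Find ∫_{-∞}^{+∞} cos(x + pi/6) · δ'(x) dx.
\frac{1}{2}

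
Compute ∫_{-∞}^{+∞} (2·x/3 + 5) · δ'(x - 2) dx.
- \frac{2}{3}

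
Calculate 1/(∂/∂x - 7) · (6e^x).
- e^{x}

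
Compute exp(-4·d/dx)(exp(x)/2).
\frac{e^{x - 4}}{2}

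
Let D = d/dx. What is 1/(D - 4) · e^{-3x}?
- \frac{e^{- 3 x}}{7}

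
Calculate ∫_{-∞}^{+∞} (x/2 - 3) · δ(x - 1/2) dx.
- \frac{11}{4}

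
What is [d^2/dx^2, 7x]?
14\frac{d}{dx}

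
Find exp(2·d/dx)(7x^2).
7 x^{2} + 28 x + 28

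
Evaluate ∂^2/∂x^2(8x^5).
160 x^{3}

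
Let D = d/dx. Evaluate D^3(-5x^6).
- 600 x^{3}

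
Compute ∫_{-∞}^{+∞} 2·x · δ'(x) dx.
-2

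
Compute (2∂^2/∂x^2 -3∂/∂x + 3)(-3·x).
9 - 9 x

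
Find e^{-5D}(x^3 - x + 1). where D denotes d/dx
x^{3} - 15 x^{2} + 74 x - 119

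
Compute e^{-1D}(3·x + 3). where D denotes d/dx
3 x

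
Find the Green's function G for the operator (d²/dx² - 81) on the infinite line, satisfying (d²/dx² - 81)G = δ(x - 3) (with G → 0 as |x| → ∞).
-\frac{e^{-9|x - 3|}}{18}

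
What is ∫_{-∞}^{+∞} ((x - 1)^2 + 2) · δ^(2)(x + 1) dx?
2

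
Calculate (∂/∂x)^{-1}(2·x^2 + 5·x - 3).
\frac{2 x^{3}}{3} + \frac{5 x^{2}}{2} - 3 x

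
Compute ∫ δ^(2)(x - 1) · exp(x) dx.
e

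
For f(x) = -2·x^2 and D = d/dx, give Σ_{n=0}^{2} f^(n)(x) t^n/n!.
- 2 t^{2} - 4 t x - 2 x^{2}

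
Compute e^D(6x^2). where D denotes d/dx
6 x^{2} + 12 x + 6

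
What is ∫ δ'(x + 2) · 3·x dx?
-3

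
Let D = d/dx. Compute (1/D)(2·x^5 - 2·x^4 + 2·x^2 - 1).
\frac{x^{6}}{3} - \frac{2 x^{5}}{5} + \frac{2 x^{3}}{3} - x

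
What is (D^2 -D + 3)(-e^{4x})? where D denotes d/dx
- 15 e^{4 x}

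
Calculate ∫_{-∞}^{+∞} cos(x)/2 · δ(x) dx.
\frac{1}{2}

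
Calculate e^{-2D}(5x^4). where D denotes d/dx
5 x^{4} - 40 x^{3} + 120 x^{2} - 160 x + 80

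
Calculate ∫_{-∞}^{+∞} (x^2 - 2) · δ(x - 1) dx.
-1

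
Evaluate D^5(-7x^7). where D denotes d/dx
- 17640 x^{2}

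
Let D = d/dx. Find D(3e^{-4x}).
- 12 e^{- 4 x}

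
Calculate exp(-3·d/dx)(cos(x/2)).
\cos{\left(\frac{x}{2} - \frac{3}{2} \right)}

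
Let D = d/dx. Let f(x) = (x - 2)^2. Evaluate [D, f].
2 x - 4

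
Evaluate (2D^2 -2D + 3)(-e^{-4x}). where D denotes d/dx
- 43 e^{- 4 x}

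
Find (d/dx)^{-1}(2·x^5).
\frac{x^{6}}{3}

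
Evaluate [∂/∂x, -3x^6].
- 18 x^{5}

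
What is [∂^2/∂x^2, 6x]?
12\frac{d}{dx}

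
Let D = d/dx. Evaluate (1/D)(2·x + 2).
x^{2} + 2 x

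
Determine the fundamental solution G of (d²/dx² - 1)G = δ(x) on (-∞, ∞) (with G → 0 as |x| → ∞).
-\frac{e^{-|x|}}{2}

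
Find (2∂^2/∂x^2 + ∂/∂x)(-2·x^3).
6 x \left(- x - 4\right)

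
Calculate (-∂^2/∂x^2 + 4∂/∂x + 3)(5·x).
15 x + 20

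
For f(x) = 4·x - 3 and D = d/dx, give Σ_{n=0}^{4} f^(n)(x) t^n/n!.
4 t + 4 x - 3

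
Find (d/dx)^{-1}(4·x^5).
\frac{2 x^{6}}{3}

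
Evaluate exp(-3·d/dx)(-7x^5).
- 7 x^{5} + 105 x^{4} - 630 x^{3} + 1890 x^{2} - 2835 x + 1701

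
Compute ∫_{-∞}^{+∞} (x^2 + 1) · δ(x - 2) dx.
5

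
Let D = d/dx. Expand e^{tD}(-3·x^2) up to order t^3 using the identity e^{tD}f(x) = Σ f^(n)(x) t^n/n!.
- 3 t^{2} - 6 t x - 3 x^{2}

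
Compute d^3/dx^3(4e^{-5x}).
- 500 e^{- 5 x}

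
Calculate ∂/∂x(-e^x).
- e^{x}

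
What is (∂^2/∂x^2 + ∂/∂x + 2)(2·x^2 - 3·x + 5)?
4 x^{2} - 2 x + 11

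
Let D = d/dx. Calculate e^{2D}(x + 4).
x + 6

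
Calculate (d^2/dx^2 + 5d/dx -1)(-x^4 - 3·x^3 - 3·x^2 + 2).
x^{4} - 17 x^{3} - 54 x^{2} - 48 x - 8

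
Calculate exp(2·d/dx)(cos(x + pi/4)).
\cos{\left(x + \frac{\pi}{4} + 2 \right)}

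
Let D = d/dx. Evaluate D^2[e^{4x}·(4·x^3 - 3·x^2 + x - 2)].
\left(64 x^{3} + 48 x^{2} - 8 x - 30\right) e^{4 x}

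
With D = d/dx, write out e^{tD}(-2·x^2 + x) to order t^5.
- 2 t^{2} - t \left(4 x - 1\right) - 2 x^{2} + x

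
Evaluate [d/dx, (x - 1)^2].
2 x - 2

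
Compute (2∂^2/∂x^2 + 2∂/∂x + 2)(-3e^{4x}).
- 126 e^{4 x}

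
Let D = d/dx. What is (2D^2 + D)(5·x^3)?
15 x \left(x + 4\right)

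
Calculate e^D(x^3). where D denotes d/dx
x^{3} + 3 x^{2} + 3 x + 1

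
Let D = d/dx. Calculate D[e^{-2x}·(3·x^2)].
6 x \left(1 - x\right) e^{- 2 x}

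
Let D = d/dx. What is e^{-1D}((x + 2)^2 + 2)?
x^{2} + 2 x + 3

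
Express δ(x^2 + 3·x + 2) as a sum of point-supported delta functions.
\frac{\delta(x + 2) + \delta(x + 1)}{1}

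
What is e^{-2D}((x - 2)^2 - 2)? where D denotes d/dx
x^{2} - 8 x + 14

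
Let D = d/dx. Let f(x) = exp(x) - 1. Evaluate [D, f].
e^{x}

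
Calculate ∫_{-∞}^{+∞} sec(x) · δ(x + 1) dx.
\sec{\left(1 \right)}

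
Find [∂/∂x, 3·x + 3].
3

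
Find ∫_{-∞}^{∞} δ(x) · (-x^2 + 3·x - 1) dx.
-1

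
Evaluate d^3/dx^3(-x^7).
- 210 x^{4}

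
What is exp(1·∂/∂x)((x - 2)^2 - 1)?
x \left(x - 2\right)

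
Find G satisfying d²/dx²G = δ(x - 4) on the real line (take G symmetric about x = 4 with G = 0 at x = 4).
\frac{|x - 4|}{2}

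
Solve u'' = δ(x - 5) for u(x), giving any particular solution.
\frac{|x - 5|}{2}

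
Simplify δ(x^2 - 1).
\frac{\delta(x + 1) + \delta(x - 1)}{2}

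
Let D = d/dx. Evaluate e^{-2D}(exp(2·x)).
e^{2 x - 4}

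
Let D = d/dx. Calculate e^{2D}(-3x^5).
- 3 x^{5} - 30 x^{4} - 120 x^{3} - 240 x^{2} - 240 x - 96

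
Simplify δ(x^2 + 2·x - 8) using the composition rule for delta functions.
\frac{\delta(x - 2) + \delta(x + 4)}{6}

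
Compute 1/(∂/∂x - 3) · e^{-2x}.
- \frac{e^{- 2 x}}{5}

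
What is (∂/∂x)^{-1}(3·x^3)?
\frac{3 x^{4}}{4}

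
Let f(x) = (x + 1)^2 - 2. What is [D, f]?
2 x + 2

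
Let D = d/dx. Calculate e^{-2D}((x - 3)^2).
x^{2} - 10 x + 25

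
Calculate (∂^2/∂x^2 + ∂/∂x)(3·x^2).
6 x + 6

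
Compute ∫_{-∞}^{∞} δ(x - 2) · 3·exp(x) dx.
3 e^{2}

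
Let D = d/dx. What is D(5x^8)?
40 x^{7}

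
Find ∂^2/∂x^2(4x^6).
120 x^{4}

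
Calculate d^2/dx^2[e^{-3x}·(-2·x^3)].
6 x \left(- 3 x^{2} + 6 x - 2\right) e^{- 3 x}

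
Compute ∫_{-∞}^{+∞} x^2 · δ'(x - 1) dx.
-2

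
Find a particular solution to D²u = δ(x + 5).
\frac{|x + 5|}{2}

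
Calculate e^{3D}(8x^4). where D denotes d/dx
8 x^{4} + 96 x^{3} + 432 x^{2} + 864 x + 648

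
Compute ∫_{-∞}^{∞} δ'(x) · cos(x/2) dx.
0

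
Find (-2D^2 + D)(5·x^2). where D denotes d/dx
10 x - 20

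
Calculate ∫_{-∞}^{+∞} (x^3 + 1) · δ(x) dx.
1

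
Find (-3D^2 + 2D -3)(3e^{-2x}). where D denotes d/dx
- 57 e^{- 2 x}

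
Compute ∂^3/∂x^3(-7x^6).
- 840 x^{3}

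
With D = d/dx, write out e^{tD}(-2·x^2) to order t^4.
- 2 t^{2} - 4 t x - 2 x^{2}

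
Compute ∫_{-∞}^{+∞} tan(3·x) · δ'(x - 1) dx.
- \frac{3}{\cos^{2}{\left(3 \right)}}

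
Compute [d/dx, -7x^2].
- 14 x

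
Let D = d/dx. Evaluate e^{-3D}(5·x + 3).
5 x - 12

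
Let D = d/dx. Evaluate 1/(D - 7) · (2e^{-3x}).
- \frac{e^{- 3 x}}{5}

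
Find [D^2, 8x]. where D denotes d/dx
16D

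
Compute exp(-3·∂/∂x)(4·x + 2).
4 x - 10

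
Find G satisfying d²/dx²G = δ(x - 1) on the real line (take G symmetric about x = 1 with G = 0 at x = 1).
\frac{|x - 1|}{2}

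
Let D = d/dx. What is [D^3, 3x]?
9D^{2}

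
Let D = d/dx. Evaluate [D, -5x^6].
- 30 x^{5}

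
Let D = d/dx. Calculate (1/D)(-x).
- \frac{x^{2}}{2}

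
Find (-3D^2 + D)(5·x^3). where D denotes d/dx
15 x \left(x - 6\right)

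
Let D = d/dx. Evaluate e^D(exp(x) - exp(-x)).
2 \sinh{\left(x + 1 \right)}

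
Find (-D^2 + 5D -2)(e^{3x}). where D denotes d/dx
4 e^{3 x}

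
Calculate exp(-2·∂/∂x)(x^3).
x^{3} - 6 x^{2} + 12 x - 8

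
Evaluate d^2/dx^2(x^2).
2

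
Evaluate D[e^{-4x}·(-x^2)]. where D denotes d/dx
2 x \left(2 x - 1\right) e^{- 4 x}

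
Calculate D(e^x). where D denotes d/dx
e^{x}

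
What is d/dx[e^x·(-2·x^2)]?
2 x \left(- x - 2\right) e^{x}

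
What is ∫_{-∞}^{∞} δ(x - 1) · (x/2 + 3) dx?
\frac{7}{2}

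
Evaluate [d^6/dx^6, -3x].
-18\frac{d^{5}}{dx^{5}}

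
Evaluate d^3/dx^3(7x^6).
840 x^{3}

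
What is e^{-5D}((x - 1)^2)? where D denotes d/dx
x^{2} - 12 x + 36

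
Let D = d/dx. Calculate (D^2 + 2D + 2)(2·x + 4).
4 x + 12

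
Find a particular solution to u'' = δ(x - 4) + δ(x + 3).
\frac{|x - 4|}{2} + \frac{|x + 3|}{2}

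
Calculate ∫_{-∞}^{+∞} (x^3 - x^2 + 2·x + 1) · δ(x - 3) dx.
25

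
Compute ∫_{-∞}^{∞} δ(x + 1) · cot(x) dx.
- \cot{\left(1 \right)}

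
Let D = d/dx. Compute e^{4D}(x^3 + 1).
x^{3} + 12 x^{2} + 48 x + 65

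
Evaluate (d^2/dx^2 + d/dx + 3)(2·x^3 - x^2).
6 x^{3} + 3 x^{2} + 10 x - 2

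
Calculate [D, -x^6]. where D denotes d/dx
- 6 x^{5}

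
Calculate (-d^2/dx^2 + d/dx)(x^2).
2 x - 2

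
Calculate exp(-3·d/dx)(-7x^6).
- 7 x^{6} + 126 x^{5} - 945 x^{4} + 3780 x^{3} - 8505 x^{2} + 10206 x - 5103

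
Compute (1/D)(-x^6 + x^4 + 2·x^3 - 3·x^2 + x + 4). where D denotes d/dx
- \frac{x^{7}}{7} + \frac{x^{5}}{5} + \frac{x^{4}}{2} - x^{3} + \frac{x^{2}}{2} + 4 x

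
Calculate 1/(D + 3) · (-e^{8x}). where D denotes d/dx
- \frac{e^{8 x}}{11}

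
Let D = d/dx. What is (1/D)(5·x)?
\frac{5 x^{2}}{2}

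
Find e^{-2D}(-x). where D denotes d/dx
2 - x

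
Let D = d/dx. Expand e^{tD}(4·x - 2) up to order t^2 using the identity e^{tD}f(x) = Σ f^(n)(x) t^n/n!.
4 t + 4 x - 2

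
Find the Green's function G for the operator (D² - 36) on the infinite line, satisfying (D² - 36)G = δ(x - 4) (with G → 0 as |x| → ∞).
-\frac{e^{-6|x - 4|}}{12}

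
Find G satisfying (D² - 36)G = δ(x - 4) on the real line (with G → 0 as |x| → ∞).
-\frac{e^{-6|x - 4|}}{12}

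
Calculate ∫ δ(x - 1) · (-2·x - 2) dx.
-4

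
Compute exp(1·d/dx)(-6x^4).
- 6 x^{4} - 24 x^{3} - 36 x^{2} - 24 x - 6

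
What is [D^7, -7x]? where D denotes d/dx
-49D^{6}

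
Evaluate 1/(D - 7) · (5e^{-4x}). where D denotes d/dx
- \frac{5 e^{- 4 x}}{11}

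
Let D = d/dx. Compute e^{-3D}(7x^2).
7 x^{2} - 42 x + 63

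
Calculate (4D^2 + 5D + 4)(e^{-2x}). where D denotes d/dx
10 e^{- 2 x}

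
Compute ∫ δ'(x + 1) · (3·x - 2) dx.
-3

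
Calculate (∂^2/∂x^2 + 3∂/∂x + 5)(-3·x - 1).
- 15 x - 14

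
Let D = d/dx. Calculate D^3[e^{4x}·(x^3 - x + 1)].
\left(64 x^{3} + 144 x^{2} + 8 x + 22\right) e^{4 x}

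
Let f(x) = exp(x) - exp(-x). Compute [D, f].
2 \cosh{\left(x \right)}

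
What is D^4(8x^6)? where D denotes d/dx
2880 x^{2}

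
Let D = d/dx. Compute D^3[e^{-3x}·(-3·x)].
81 \left(x - 1\right) e^{- 3 x}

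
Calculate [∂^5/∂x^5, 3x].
15\frac{d^{4}}{dx^{4}}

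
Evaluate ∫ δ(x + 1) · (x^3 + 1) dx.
0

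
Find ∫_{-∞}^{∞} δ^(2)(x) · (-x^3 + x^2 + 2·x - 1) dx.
2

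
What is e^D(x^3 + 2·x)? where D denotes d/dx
x^{3} + 3 x^{2} + 5 x + 3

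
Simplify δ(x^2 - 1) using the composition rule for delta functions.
\frac{\delta(x + 1) + \delta(x - 1)}{2}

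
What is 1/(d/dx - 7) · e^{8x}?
e^{8 x}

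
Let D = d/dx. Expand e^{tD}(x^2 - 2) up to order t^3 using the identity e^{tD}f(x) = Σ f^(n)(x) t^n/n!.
t^{2} + 2 t x + x^{2} - 2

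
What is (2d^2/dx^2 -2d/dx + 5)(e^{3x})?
17 e^{3 x}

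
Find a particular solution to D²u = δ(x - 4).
\frac{|x - 4|}{2}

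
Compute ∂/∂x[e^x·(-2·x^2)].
2 x \left(- x - 2\right) e^{x}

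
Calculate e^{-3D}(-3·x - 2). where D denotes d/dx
7 - 3 x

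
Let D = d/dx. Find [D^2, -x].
-2D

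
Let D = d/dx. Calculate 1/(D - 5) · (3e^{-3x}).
- \frac{3 e^{- 3 x}}{8}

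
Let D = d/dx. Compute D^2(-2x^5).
- 40 x^{3}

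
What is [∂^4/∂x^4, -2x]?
-8\frac{d^{3}}{dx^{3}}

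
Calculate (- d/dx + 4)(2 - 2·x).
10 - 8 x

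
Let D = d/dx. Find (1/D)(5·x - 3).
\frac{5 x^{2}}{2} - 3 x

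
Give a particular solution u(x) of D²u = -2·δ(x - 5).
-|x - 5|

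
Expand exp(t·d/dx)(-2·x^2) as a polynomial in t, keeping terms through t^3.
- 2 t^{2} - 4 t x - 2 x^{2}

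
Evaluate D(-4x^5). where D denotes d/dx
- 20 x^{4}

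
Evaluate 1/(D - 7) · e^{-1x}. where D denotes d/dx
- \frac{e^{- x}}{8}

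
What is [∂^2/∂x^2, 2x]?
4\frac{d}{dx}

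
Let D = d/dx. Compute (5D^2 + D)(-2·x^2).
- 4 x - 20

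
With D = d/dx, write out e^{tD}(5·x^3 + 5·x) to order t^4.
5 t^{3} + 15 t^{2} x + 5 t \left(3 x^{2} + 1\right) + 5 x^{3} + 5 x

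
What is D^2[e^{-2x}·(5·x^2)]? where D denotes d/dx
10 \left(2 x^{2} - 4 x + 1\right) e^{- 2 x}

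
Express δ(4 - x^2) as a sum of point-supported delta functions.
\frac{\delta(x - 2) + \delta(x + 2)}{4}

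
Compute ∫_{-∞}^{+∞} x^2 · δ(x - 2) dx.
4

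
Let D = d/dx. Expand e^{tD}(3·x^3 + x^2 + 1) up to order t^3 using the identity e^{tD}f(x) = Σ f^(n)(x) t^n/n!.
3 t^{3} + t^{2} \left(9 x + 1\right) + t x \left(9 x + 2\right) + 3 x^{3} + x^{2} + 1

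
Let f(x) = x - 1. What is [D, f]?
1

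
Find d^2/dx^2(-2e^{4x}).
- 32 e^{4 x}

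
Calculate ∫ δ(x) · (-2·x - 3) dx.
-3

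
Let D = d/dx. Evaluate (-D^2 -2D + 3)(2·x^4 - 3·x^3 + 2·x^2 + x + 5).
6 x^{4} - 25 x^{3} + 13 x + 9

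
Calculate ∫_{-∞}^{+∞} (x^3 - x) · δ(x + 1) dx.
0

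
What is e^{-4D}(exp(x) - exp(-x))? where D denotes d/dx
- e^{4 - x} + e^{x - 4}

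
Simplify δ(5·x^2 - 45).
\frac{\delta(x - 3) + \delta(x + 3)}{30}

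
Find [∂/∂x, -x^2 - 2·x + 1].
- 2 x - 2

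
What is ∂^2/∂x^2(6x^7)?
252 x^{5}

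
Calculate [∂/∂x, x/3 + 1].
\frac{1}{3}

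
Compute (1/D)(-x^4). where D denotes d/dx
- \frac{x^{5}}{5}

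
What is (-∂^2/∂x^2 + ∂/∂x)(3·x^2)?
6 x - 6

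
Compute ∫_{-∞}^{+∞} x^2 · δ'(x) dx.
0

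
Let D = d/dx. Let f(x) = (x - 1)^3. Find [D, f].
3 \left(x - 1\right)^{2}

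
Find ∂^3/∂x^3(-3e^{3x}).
- 81 e^{3 x}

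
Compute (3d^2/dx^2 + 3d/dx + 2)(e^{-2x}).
8 e^{- 2 x}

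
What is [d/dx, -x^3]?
- 3 x^{2}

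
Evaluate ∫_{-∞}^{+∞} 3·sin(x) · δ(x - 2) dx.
3 \sin{\left(2 \right)}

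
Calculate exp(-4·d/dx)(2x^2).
2 x^{2} - 16 x + 32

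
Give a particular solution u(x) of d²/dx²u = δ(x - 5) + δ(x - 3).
\frac{|x - 5|}{2} + \frac{|x - 3|}{2}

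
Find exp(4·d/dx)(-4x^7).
- 4 x^{7} - 112 x^{6} - 1344 x^{5} - 8960 x^{4} - 35840 x^{3} - 86016 x^{2} - 114688 x - 65536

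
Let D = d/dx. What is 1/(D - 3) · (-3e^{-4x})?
\frac{3 e^{- 4 x}}{7}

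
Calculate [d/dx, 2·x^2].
4 x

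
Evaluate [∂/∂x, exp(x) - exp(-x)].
2 \cosh{\left(x \right)}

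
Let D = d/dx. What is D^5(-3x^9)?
- 45360 x^{4}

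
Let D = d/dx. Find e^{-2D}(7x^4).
7 x^{4} - 56 x^{3} + 168 x^{2} - 224 x + 112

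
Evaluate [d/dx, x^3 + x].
3 x^{2} + 1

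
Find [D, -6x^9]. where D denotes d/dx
- 54 x^{8}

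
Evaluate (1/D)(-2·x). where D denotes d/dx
- x^{2}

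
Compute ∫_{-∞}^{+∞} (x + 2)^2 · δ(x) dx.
4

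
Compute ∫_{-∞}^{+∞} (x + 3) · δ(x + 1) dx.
2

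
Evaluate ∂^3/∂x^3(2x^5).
120 x^{2}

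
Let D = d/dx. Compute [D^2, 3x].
6D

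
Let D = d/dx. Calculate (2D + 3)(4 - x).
10 - 3 x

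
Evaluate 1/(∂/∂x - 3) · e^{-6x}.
- \frac{e^{- 6 x}}{9}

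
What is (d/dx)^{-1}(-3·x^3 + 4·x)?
- \frac{3 x^{4}}{4} + 2 x^{2}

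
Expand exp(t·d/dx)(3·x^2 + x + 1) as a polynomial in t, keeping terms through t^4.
3 t^{2} + t \left(6 x + 1\right) + 3 x^{2} + x + 1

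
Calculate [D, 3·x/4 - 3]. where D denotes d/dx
\frac{3}{4}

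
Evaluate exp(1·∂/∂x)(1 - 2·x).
- 2 x - 1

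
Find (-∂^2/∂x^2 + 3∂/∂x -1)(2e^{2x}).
2 e^{2 x}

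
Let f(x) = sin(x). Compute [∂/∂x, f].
\cos{\left(x \right)}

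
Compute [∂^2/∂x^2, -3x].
-6\frac{d}{dx}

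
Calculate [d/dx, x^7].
7 x^{6}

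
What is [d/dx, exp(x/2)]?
\frac{e^{\frac{x}{2}}}{2}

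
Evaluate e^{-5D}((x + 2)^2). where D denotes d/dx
x^{2} - 6 x + 9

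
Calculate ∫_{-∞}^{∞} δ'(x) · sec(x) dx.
0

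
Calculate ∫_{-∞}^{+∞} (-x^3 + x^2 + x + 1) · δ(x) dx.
1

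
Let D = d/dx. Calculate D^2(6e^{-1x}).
6 e^{- x}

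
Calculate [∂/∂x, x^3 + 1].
3 x^{2}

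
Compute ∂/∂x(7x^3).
21 x^{2}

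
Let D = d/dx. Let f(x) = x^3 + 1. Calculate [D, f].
3 x^{2}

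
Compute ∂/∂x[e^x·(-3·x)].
3 \left(- x - 1\right) e^{x}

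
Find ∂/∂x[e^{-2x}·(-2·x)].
2 \left(2 x - 1\right) e^{- 2 x}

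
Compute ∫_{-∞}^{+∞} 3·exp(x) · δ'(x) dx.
-3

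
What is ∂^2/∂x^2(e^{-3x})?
9 e^{- 3 x}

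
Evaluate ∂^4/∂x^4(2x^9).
6048 x^{5}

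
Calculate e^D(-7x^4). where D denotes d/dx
- 7 x^{4} - 28 x^{3} - 42 x^{2} - 28 x - 7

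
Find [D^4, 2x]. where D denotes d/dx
8D^{3}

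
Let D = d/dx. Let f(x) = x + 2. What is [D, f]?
1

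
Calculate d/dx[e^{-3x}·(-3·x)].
3 \left(3 x - 1\right) e^{- 3 x}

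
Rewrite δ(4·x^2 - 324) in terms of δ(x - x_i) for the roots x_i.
\frac{\delta(x - 9) + \delta(x + 9)}{72}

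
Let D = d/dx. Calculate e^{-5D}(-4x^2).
- 4 x^{2} + 40 x - 100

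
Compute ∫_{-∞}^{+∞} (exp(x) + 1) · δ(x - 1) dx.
1 + e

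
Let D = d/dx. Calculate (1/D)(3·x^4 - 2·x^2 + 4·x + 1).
\frac{3 x^{5}}{5} - \frac{2 x^{3}}{3} + 2 x^{2} + x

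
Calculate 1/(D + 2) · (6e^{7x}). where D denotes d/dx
\frac{2 e^{7 x}}{3}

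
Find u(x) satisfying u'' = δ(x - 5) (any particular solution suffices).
\frac{|x - 5|}{2}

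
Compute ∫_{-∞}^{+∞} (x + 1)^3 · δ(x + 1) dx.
0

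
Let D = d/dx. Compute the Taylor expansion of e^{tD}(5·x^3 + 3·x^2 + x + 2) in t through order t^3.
5 t^{3} + t^{2} \left(15 x + 3\right) + t \left(15 x^{2} + 6 x + 1\right) + 5 x^{3} + 3 x^{2} + x + 2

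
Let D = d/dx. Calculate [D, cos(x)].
- \sin{\left(x \right)}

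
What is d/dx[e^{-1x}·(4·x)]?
4 \left(1 - x\right) e^{- x}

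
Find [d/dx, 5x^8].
40 x^{7}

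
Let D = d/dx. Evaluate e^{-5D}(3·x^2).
3 x^{2} - 30 x + 75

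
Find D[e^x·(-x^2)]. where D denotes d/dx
x \left(- x - 2\right) e^{x}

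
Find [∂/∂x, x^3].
3 x^{2}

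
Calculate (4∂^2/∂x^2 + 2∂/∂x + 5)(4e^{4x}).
308 e^{4 x}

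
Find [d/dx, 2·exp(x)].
2 e^{x}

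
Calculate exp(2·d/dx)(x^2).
x^{2} + 4 x + 4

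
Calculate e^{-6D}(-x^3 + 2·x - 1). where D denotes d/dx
- x^{3} + 18 x^{2} - 106 x + 203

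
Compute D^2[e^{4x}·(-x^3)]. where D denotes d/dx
- 2 x \left(8 x^{2} + 12 x + 3\right) e^{4 x}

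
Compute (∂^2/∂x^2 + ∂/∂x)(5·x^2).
10 x + 10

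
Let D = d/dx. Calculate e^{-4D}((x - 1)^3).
x^{3} - 15 x^{2} + 75 x - 125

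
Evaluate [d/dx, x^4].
4 x^{3}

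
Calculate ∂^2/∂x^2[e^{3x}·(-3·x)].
\left(- 27 x - 18\right) e^{3 x}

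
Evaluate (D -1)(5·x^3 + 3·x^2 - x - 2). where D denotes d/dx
- 5 x^{3} + 12 x^{2} + 7 x + 1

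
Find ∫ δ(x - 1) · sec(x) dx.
\sec{\left(1 \right)}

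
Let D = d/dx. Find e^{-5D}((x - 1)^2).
x^{2} - 12 x + 36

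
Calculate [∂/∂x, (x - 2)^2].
2 x - 4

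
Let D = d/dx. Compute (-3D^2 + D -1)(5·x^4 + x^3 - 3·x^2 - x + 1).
- 5 x^{4} + 19 x^{3} - 174 x^{2} - 23 x + 16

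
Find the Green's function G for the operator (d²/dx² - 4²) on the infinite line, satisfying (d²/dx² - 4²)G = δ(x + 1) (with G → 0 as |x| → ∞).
-\frac{e^{-4|x + 1|}}{8}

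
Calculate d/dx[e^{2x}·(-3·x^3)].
x^{2} \left(- 6 x - 9\right) e^{2 x}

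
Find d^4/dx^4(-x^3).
0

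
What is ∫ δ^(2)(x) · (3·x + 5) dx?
0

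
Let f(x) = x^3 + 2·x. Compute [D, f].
3 x^{2} + 2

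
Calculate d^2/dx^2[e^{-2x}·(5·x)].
20 \left(x - 1\right) e^{- 2 x}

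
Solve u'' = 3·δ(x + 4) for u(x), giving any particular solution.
\frac{3|x + 4|}{2}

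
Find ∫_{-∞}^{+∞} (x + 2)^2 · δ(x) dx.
4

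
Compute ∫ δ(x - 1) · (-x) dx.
-1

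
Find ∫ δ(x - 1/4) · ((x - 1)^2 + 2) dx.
\frac{41}{16}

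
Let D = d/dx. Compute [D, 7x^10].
70 x^{9}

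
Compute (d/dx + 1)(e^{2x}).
3 e^{2 x}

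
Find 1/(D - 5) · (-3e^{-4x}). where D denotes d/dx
\frac{e^{- 4 x}}{3}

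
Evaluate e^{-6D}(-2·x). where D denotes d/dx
12 - 2 x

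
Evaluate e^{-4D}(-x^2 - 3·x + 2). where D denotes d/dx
- x^{2} + 5 x - 2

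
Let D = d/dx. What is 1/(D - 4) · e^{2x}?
- \frac{e^{2 x}}{2}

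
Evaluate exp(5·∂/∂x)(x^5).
x^{5} + 25 x^{4} + 250 x^{3} + 1250 x^{2} + 3125 x + 3125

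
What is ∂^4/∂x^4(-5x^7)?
- 4200 x^{3}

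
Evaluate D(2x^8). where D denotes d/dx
16 x^{7}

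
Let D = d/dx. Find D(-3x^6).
- 18 x^{5}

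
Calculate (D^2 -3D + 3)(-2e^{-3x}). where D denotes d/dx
- 42 e^{- 3 x}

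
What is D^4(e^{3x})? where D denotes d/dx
81 e^{3 x}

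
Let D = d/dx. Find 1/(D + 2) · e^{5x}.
\frac{e^{5 x}}{7}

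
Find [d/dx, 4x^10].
40 x^{9}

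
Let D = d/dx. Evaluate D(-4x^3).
- 12 x^{2}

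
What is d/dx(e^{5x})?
5 e^{5 x}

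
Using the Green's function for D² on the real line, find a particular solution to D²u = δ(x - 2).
\frac{|x - 2|}{2}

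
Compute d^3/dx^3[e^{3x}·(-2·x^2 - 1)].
\left(- 54 x^{2} - 108 x - 63\right) e^{3 x}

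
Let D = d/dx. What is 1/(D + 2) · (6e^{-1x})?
6 e^{- x}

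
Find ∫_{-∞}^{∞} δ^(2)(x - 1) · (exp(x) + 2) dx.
e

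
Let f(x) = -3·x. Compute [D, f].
-3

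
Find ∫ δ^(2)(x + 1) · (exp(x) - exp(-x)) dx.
- 2 \sinh{\left(1 \right)}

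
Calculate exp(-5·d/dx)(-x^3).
- x^{3} + 15 x^{2} - 75 x + 125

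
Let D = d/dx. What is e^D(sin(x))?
\sin{\left(x + 1 \right)}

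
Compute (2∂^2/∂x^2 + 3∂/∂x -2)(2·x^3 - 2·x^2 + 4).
- 4 x^{3} + 22 x^{2} + 12 x - 16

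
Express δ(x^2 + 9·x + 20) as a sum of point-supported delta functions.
\frac{\delta(x + 5) + \delta(x + 4)}{1}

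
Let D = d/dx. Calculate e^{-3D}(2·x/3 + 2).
\frac{2 x}{3}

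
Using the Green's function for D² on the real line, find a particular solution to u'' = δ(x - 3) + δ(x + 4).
\frac{|x - 3|}{2} + \frac{|x + 4|}{2}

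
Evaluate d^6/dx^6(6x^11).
1995840 x^{5}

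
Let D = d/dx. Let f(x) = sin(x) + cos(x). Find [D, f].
- \sin{\left(x \right)} + \cos{\left(x \right)}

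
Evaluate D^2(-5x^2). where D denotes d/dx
-10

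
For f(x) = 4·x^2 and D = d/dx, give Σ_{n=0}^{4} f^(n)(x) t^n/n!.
4 t^{2} + 8 t x + 4 x^{2}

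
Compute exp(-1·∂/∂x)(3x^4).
3 x^{4} - 12 x^{3} + 18 x^{2} - 12 x + 3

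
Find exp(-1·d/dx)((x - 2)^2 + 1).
x^{2} - 6 x + 10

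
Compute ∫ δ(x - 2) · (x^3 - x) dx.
6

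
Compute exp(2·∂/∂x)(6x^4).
6 x^{4} + 48 x^{3} + 144 x^{2} + 192 x + 96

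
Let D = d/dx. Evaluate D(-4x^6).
- 24 x^{5}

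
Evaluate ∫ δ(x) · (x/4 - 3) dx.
-3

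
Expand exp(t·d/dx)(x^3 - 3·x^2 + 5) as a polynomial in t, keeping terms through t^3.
t^{3} + 3 t^{2} \left(x - 1\right) + 3 t x \left(x - 2\right) + x^{3} - 3 x^{2} + 5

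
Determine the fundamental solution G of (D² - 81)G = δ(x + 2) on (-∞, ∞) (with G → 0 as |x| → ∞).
-\frac{e^{-9|x + 2|}}{18}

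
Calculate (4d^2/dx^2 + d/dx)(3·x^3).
9 x \left(x + 8\right)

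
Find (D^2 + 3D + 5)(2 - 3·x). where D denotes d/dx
1 - 15 x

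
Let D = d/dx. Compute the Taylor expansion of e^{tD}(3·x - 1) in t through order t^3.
3 t + 3 x - 1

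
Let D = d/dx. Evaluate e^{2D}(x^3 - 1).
x^{3} + 6 x^{2} + 12 x + 7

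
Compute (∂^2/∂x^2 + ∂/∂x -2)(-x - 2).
2 x + 3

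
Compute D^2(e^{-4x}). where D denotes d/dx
16 e^{- 4 x}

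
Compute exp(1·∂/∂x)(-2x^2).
- 2 x^{2} - 4 x - 2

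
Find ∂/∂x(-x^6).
- 6 x^{5}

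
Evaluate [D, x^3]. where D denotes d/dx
3 x^{2}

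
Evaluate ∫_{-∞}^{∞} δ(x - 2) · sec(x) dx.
\sec{\left(2 \right)}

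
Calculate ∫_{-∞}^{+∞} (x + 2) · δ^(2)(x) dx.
0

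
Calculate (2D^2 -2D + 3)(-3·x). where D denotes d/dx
6 - 9 x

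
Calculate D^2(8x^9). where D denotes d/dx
576 x^{7}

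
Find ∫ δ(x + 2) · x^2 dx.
4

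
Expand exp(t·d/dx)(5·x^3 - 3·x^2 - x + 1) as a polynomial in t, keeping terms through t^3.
5 t^{3} + t^{2} \left(15 x - 3\right) - t \left(- 15 x^{2} + 6 x + 1\right) + 5 x^{3} - 3 x^{2} - x + 1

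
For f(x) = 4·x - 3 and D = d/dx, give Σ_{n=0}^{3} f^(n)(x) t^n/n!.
4 t + 4 x - 3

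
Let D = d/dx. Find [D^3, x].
3D^{2}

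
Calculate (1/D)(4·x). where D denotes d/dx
2 x^{2}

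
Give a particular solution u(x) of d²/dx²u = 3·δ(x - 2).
\frac{3|x - 2|}{2}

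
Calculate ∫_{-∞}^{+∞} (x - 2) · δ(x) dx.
-2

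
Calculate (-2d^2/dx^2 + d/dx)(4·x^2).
8 x - 16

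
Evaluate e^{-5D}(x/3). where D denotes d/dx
\frac{x}{3} - \frac{5}{3}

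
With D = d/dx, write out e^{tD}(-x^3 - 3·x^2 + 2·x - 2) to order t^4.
- t^{3} - 3 t^{2} \left(x + 1\right) - t \left(3 x^{2} + 6 x - 2\right) - x^{3} - 3 x^{2} + 2 x - 2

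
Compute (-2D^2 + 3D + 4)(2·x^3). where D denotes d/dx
2 x \left(4 x^{2} + 9 x - 12\right)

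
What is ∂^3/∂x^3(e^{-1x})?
- e^{- x}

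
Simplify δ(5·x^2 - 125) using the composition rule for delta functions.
\frac{\delta(x - 5) + \delta(x + 5)}{50}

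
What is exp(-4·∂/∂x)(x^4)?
x^{4} - 16 x^{3} + 96 x^{2} - 256 x + 256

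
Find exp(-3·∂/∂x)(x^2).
x^{2} - 6 x + 9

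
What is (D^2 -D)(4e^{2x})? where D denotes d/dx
8 e^{2 x}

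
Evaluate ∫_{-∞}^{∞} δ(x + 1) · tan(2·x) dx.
- \tan{\left(2 \right)}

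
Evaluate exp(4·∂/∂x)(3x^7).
3 x^{7} + 84 x^{6} + 1008 x^{5} + 6720 x^{4} + 26880 x^{3} + 64512 x^{2} + 86016 x + 49152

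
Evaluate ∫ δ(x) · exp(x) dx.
1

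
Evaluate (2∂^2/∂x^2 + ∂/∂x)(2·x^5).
10 x^{3} \left(x + 8\right)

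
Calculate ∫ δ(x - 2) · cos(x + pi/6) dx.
\cos{\left(\frac{\pi}{6} + 2 \right)}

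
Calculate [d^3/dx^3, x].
3\frac{d^{2}}{dx^{2}}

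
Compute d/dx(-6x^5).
- 30 x^{4}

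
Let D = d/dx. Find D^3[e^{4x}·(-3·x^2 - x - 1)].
\left(- 192 x^{2} - 352 x - 184\right) e^{4 x}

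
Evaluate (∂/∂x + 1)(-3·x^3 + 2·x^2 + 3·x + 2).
- 3 x^{3} - 7 x^{2} + 7 x + 5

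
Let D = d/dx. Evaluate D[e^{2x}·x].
\left(2 x + 1\right) e^{2 x}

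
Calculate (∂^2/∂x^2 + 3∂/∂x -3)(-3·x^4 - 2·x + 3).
9 x^{4} - 36 x^{3} - 36 x^{2} + 6 x - 15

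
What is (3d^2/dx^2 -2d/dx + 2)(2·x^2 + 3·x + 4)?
4 x^{2} - 2 x + 14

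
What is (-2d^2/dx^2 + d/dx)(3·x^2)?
6 x - 12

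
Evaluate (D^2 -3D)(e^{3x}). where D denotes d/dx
0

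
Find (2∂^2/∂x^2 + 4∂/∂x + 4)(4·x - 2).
16 x + 8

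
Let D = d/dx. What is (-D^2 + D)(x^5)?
5 x^{3} \left(x - 4\right)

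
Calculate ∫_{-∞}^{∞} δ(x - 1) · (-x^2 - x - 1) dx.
-3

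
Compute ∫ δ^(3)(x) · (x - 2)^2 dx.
0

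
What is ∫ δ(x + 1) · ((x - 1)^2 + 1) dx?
5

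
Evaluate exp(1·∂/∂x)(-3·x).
- 3 x - 3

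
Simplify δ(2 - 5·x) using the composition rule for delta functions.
\frac{\delta(x - 2/5)}{5}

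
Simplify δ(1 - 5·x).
\frac{\delta(x - 1/5)}{5}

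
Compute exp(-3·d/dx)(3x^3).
3 x^{3} - 27 x^{2} + 81 x - 81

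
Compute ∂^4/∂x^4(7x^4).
168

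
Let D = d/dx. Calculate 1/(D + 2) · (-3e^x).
- e^{x}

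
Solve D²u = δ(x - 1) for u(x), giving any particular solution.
\frac{|x - 1|}{2}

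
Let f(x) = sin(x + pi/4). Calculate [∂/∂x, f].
\cos{\left(x + \frac{\pi}{4} \right)}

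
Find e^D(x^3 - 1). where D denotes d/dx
x \left(x^{2} + 3 x + 3\right)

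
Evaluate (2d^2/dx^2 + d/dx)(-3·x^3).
9 x \left(- x - 4\right)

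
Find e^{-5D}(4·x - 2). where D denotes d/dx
4 x - 22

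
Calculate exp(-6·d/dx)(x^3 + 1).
x^{3} - 18 x^{2} + 108 x - 215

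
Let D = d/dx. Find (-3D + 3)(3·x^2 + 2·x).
9 x^{2} - 12 x - 6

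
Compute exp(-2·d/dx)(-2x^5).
- 2 x^{5} + 20 x^{4} - 80 x^{3} + 160 x^{2} - 160 x + 64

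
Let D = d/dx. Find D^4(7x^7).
5880 x^{3}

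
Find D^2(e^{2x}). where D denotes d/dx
4 e^{2 x}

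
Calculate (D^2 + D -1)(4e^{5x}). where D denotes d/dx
116 e^{5 x}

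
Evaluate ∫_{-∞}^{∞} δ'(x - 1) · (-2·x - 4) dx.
2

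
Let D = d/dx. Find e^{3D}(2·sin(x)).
2 \sin{\left(x + 3 \right)}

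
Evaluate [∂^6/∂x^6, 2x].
12\frac{d^{5}}{dx^{5}}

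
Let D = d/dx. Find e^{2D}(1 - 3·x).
- 3 x - 5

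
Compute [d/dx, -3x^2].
- 6 x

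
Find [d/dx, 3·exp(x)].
3 e^{x}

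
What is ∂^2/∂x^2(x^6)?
30 x^{4}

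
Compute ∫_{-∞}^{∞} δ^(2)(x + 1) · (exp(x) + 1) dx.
e^{-1}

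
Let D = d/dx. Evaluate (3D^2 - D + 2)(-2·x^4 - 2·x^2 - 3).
- 4 x^{4} + 8 x^{3} - 76 x^{2} + 4 x - 18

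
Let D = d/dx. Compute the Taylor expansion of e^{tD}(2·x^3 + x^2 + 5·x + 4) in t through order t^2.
t^{2} \left(6 x + 1\right) + t \left(6 x^{2} + 2 x + 5\right) + 2 x^{3} + x^{2} + 5 x + 4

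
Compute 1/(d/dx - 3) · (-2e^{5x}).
- e^{5 x}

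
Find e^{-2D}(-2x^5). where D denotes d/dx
- 2 x^{5} + 20 x^{4} - 80 x^{3} + 160 x^{2} - 160 x + 64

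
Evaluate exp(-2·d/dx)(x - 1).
x - 3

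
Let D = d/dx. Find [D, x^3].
3 x^{2}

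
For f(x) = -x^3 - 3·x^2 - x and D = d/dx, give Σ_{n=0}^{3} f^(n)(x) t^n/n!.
- t^{3} - 3 t^{2} \left(x + 1\right) - t \left(3 x^{2} + 6 x + 1\right) - x^{3} - 3 x^{2} - x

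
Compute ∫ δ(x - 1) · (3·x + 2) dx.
5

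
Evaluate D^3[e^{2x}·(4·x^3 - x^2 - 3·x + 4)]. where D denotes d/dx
\left(32 x^{3} + 136 x^{2} + 96 x + 8\right) e^{2 x}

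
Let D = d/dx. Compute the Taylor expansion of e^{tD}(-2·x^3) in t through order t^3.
- 2 t^{3} - 6 t^{2} x - 6 t x^{2} - 2 x^{3}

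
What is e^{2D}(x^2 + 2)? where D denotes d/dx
x^{2} + 4 x + 6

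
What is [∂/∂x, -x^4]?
- 4 x^{3}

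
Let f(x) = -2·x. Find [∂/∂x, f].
-2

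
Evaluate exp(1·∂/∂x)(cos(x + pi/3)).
\cos{\left(x + 1 + \frac{\pi}{3} \right)}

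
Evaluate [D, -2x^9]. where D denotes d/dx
- 18 x^{8}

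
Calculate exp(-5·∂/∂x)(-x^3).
- x^{3} + 15 x^{2} - 75 x + 125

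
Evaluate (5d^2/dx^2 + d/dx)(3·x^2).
6 x + 30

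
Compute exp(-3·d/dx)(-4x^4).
- 4 x^{4} + 48 x^{3} - 216 x^{2} + 432 x - 324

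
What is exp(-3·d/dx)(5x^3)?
5 x^{3} - 45 x^{2} + 135 x - 135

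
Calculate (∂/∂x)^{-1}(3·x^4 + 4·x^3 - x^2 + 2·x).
\frac{3 x^{5}}{5} + x^{4} - \frac{x^{3}}{3} + x^{2}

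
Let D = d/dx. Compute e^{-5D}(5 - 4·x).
25 - 4 x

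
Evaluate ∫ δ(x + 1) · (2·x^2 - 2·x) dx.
4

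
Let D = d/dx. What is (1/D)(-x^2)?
- \frac{x^{3}}{3}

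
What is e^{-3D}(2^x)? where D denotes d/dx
2^{x - 3}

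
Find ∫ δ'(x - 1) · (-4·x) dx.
4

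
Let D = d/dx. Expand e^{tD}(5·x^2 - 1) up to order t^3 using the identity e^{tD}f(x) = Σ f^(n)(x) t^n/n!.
5 t^{2} + 10 t x + 5 x^{2} - 1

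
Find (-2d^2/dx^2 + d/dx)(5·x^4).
20 x^{2} \left(x - 6\right)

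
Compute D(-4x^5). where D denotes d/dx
- 20 x^{4}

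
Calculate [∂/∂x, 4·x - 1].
4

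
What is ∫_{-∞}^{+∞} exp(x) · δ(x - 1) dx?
e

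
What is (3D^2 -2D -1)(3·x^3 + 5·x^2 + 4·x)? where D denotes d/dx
- 3 x^{3} - 23 x^{2} + 30 x + 22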